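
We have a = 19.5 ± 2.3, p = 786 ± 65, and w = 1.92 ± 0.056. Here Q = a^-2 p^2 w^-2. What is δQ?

130

Q is a product of powers, so relative uncertainties combine in quadrature:
  (-2·δa/a)² = (-2×0.118)² = 0.0556;  (2·δp/p)² = (2×0.0827)² = 0.0274;  (-2·δw/w)² = (-2×0.0292)² = 0.00340
δQ/Q = √(0.0864) = 0.294
Q = 441, so δQ = 0.294 × 441 = 130.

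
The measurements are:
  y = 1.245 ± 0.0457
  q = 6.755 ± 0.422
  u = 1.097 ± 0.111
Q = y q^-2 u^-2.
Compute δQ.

Relative error in a monomial: (δQ/Q)² = Σ (nᵢ · δxᵢ/xᵢ)².
  (1·δy/y)² = (1×0.0367)² = 0.00135;  (-2·δq/q)² = (-2×0.0625)² = 0.0156;  (-2·δu/u)² = (-2×0.101)² = 0.0410
δQ/Q = √(0.0579) = 0.241
Q = 0.02267, so δQ = 0.241 × 0.02267 = 0.00546.

0.00546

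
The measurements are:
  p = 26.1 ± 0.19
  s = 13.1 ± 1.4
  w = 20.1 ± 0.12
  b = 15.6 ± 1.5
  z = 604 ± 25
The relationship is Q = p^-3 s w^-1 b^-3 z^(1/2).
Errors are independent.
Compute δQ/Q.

0.309

Products/powers → add relative errors in quadrature, weighted by exponent:
  (-3·δp/p)² = (-3×0.00728)² = 0.000477;  (1·δs/s)² = (1×0.107)² = 0.0114;  (-1·δw/w)² = (-1×0.00597)² = 3.56e-05;  (-3·δb/b)² = (-3×0.0962)² = 0.0832;  (½·δz/z)² = (0.5×0.0414)² = 0.000428
δQ/Q = √(0.0956) = 0.309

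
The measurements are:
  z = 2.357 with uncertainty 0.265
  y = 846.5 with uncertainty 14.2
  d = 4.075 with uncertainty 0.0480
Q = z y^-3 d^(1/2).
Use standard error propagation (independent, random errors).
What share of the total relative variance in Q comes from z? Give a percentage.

(δQ/Q)² = (1·δz/z)² + (-3·δy/y)² + (½·δd/d)²
  z term: (1×0.112)² = 0.0126
  y term: (-3×0.0168)² = 0.00253
  d term: (0.5×0.0118)² = 3.47e-05
Total = 0.0152. Share from z = 0.0126/0.0152 = 0.831.

83.1%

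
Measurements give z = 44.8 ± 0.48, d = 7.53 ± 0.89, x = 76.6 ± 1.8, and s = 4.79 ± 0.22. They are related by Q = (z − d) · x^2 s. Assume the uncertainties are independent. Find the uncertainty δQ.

74500

Let u = z − d = 37.3. δu = √(δz² + δd²) = √(0.230 + 0.792) = 1.01, so δu/u = 0.0271.
Q is then a monomial in u, x, s:
δQ/Q = √((δu/u)² + (2·δx/x)² + (1·δs/s)²) = √(0.000736 + 0.00221 + 0.00211) = 0.0711
Q = 1.05e+06, so δQ = 0.0711 × 1.05e+06 = 74500.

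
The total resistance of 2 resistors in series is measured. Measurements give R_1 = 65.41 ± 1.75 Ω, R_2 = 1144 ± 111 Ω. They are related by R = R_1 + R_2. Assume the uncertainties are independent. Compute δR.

R is a linear combination, so absolute uncertainties add in quadrature:
  (δR_1)² = 3.06;  (δR_2)² = 12300
δR = √(12300) = 111 Ω

111 Ω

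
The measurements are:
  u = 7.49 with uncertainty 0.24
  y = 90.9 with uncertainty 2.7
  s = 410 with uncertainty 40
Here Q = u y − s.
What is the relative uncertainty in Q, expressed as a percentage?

18.4%

Let p = u·y = 681. δp/p = √((1·δu/u)² + (1·δy/y)²) = √(0.00103 + 0.000882) = 0.0437, so δp = 29.7.
Q = p − s: δQ = √(δp² + δs²) = √(885 + 1600) = 49.8
Q = 271, so δQ/Q = 49.8/271 = 0.184.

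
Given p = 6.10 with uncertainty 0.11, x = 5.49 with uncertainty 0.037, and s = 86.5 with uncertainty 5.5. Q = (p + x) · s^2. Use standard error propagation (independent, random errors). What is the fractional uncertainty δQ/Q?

0.128

Let u = p + x = 11.6. δu = √(δp² + δx²) = √(0.0121 + 0.00137) = 0.116, so δu/u = 0.0100.
Q is then a monomial in u, s:
δQ/Q = √((δu/u)² + (2·δs/s)²) = √(0.000100 + 0.0162) = 0.128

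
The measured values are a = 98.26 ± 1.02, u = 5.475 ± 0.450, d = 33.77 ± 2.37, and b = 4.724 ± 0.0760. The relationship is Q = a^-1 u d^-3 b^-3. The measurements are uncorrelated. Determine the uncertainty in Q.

Since Q is a product/quotient, work with relative uncertainties:
  (-1·δa/a)² = (-1×0.0104)² = 0.000108;  (1·δu/u)² = (1×0.0822)² = 0.00676;  (-3·δd/d)² = (-3×0.0702)² = 0.0443;  (-3·δb/b)² = (-3×0.0161)² = 0.00233
δQ/Q = √(0.0535) = 0.231
Q = 1.372e-08, so δQ = 0.231 × 1.372e-08 = 3.18e-09.

3.18e-09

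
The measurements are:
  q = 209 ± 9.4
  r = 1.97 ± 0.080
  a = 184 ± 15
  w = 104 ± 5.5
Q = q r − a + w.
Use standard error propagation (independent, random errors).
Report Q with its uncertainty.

Let p = q·r = 412. δp/p = √((1·δq/q)² + (1·δr/r)²) = √(0.00202 + 0.00165) = 0.0606, so δp = 24.9.
Q = p − a + w: δQ = √(δp² + δa² + δw²) = √(622 + 225 + 30.2) = 29.6
Q = 332.

332 ± 29.6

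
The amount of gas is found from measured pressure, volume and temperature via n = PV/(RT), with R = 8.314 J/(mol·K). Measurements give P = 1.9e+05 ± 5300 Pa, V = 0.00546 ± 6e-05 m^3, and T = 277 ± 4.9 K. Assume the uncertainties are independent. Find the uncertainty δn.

0.0157 mol

Products/powers → add relative errors in quadrature, weighted by exponent:
  (1·δP/P)² = (1×0.0279)² = 0.000778;  (1·δV/V)² = (1×0.0110)² = 0.000121;  (-1·δT/T)² = (-1×0.0177)² = 0.000313
δn/n = √(0.00121) = 0.0348
n = 0.450 mol, so δn = 0.0348 × 0.450 = 0.0157 mol.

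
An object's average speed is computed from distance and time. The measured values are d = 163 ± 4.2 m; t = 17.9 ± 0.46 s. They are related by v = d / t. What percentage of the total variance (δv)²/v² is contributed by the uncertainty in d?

(δv/v)² = (1·δd/d)² + (-1·δt/t)²
  d term: (1×0.0258)² = 0.000664
  t term: (-1×0.0257)² = 0.000660
Total = 0.00132. Share from d = 0.000664/0.00132 = 0.501.

50.1%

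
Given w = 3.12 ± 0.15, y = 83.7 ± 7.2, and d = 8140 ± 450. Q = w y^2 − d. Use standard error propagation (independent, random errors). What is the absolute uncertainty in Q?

3930

Let p = w·y^2 = 21900. δp/p = √((1·δw/w)² + (2·δy/y)²) = √(0.00231 + 0.0296) = 0.179, so δp = 3900.
Q = p − d: δQ = √(δp² + δd²) = √(1.52e+07 + 2.02e+05) = 3930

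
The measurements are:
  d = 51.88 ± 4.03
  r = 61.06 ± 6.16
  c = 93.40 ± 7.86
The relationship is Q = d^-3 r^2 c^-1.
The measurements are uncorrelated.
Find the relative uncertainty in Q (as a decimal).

0.320

Since Q is a product/quotient, work with relative uncertainties:
  (-3·δd/d)² = (-3×0.0777)² = 0.0543;  (2·δr/r)² = (2×0.101)² = 0.0407;  (-1·δc/c)² = (-1×0.0842)² = 0.00708
δQ/Q = √(0.102) = 0.320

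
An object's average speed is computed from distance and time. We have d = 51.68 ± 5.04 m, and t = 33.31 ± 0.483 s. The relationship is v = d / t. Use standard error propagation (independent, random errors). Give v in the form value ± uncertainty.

Each factor contributes (exponent × relative error)² to (δv/v)²:
  (1·δd/d)² = (1×0.0975)² = 0.00951;  (-1·δt/t)² = (-1×0.0145)² = 0.000210
δv/v = √(0.00972) = 0.0986
v = 1.551 m/s, so δv = 0.0986 × 1.551 = 0.153 m/s.

1.551 ± 0.153 m/s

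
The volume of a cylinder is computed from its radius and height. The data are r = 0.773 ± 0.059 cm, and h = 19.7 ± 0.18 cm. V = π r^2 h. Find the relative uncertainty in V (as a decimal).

0.153

Each factor contributes (exponent × relative error)² to (δV/V)²:
  (2·δr/r)² = (2×0.0763)² = 0.0233;  (1·δh/h)² = (1×0.00914)² = 8.35e-05
δV/V = √(0.0234) = 0.153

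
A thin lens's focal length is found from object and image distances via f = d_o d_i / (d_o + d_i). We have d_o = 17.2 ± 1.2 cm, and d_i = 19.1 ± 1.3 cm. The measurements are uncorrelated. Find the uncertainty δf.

∂f/∂d_o = (d_i/(d_o+d_i))² = 0.277;  ∂f/∂d_i = (d_o/(d_o+d_i))² = 0.225
δf = √((∂f/∂d_o · δd_o)² + (∂f/∂d_i · δd_i)²) = √(0.110 + 0.0852) = 0.442 cm

0.442 cm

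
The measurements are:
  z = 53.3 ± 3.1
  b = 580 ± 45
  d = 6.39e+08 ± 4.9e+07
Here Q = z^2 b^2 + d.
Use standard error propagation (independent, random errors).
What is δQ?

Let p = z^2·b^2 = 9.56e+08. δp/p = √((2·δz/z)² + (2·δb/b)²) = √(0.0135 + 0.0241) = 0.194, so δp = 1.85e+08.
Q = p + d: δQ = √(δp² + δd²) = √(3.43e+16 + 2.4e+15) = 1.92e+08

1.92e+08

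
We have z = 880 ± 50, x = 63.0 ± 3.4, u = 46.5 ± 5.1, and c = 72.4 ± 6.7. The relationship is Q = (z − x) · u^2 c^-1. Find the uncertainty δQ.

Let w = z − x = 817. δw = √(δz² + δx²) = √(2500 + 11.6) = 50.1, so δw/w = 0.0613.
Q is then a monomial in w, u, c:
δQ/Q = √((δw/w)² + (2·δu/u)² + (-1·δc/c)²) = √(0.00376 + 0.0481 + 0.00856) = 0.246
Q = 24400, so δQ = 0.246 × 24400 = 6000.

6000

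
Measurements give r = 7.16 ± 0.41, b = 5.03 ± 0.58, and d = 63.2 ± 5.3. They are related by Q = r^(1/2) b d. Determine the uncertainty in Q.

Relative error in a monomial: (δQ/Q)² = Σ (nᵢ · δxᵢ/xᵢ)².
  (½·δr/r)² = (0.5×0.0573)² = 0.000820;  (1·δb/b)² = (1×0.115)² = 0.0133;  (1·δd/d)² = (1×0.0839)² = 0.00703
δQ/Q = √(0.0211) = 0.145
Q = 851, so δQ = 0.145 × 851 = 124.

124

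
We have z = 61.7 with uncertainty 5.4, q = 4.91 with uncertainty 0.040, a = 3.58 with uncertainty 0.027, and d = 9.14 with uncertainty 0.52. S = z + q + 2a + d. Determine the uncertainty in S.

Sums and differences: (δS)² = Σ (cᵢ δxᵢ)².
  (δz)² = 29.2;  (δq)² = 0.00160;  (2·δa)² = 0.00292;  (δd)² = 0.270
δS = √(29.4) = 5.43

5.43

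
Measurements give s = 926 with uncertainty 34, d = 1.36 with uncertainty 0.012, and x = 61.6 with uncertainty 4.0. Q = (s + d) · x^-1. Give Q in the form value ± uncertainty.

15.1 ± 1.12

Let u = s + d = 927. δu = √(δs² + δd²) = √(1160 + 0.000144) = 34.0, so δu/u = 0.0367.
Q is then a monomial in u, x:
δQ/Q = √((δu/u)² + (-1·δx/x)²) = √(0.00134 + 0.00422) = 0.0746
Q = 15.1, so δQ = 0.0746 × 15.1 = 1.12.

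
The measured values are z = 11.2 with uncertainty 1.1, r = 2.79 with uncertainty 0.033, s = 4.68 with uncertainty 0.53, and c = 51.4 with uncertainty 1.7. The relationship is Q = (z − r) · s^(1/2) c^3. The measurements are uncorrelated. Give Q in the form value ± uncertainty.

Let u = z − r = 8.41. δu = √(δz² + δr²) = √(1.21 + 0.00109) = 1.10, so δu/u = 0.131.
Q is then a monomial in u, s, c:
δQ/Q = √((δu/u)² + (½·δs/s)² + (3·δc/c)²) = √(0.0171 + 0.00321 + 0.00984) = 0.174
Q = 2.47e+06, so δQ = 0.174 × 2.47e+06 = 4.29e+05.

(2.47 ± 0.429) × 10^6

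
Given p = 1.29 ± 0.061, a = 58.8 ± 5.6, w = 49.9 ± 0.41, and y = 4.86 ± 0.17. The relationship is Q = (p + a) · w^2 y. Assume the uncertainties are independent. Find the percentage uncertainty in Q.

10.1%

Let u = p + a = 60.1. δu = √(δp² + δa²) = √(0.00372 + 31.4) = 5.60, so δu/u = 0.0932.
Q is then a monomial in u, w, y:
δQ/Q = √((δu/u)² + (2·δw/w)² + (1·δy/y)²) = √(0.00869 + 0.000270 + 0.00122) = 0.101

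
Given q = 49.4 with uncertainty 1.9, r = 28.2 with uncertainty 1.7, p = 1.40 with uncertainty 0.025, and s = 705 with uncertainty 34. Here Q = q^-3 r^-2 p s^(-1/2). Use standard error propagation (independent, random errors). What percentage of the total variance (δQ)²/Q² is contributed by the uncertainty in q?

46.3%

(δQ/Q)² = (-3·δq/q)² + (-2·δr/r)² + (1·δp/p)² + (−½·δs/s)²
  q term: (-3×0.0385)² = 0.0133
  r term: (-2×0.0603)² = 0.0145
  p term: (1×0.0179)² = 0.000319
  s term: (-0.5×0.0482)² = 0.000581
Total = 0.0288. Share from q = 0.0133/0.0288 = 0.463.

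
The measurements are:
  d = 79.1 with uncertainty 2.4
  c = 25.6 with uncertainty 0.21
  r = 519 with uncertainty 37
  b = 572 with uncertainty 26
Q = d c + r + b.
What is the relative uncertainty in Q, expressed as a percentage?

Let p = d·c = 2020. δp/p = √((1·δd/d)² + (1·δc/c)²) = √(0.000921 + 6.73e-05) = 0.0314, so δp = 63.6.
Q = p + r + b: δQ = √(δp² + δr² + δb²) = √(4050 + 1370 + 676) = 78.1
Q = 3120, so δQ/Q = 78.1/3120 = 0.0251.

2.51%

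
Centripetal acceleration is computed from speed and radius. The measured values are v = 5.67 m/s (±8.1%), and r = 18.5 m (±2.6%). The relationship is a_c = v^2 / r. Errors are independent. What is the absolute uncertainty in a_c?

Relative error in a monomial: (δa_c/a_c)² = Σ (nᵢ · δxᵢ/xᵢ)².
  (2·δv/v)² = (2×0.0810)² = 0.0262;  (-1·δr/r)² = (-1×0.0260)² = 0.000676
δa_c/a_c = √(0.0269) = 0.164
a_c = 1.74 m/s^2, so δa_c = 0.164 × 1.74 = 0.285 m/s^2.

0.285 m/s^2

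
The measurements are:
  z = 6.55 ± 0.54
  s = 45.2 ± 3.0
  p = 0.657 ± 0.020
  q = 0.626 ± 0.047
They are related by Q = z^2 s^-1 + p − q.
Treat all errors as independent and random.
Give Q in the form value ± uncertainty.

0.980 ± 0.176

Let w = z^2·s^-1 = 0.949. δw/w = √((2·δz/z)² + (-1·δs/s)²) = √(0.0272 + 0.00441) = 0.178, so δw = 0.169.
Q = w + p − q: δQ = √(δw² + δp² + δq²) = √(0.0285 + 0.000400 + 0.00221) = 0.176
Q = 0.980.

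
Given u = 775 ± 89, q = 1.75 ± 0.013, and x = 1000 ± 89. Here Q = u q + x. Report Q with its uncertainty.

Let p = u·q = 1360. δp/p = √((1·δu/u)² + (1·δq/q)²) = √(0.0132 + 5.52e-05) = 0.115, so δp = 156.
Q = p + x: δQ = √(δp² + δx²) = √(24400 + 7920) = 180
Q = 2360.

2360 ± 180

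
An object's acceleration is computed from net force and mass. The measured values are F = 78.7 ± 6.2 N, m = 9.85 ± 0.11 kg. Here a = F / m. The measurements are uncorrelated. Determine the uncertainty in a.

Relative error in a monomial: (δa/a)² = Σ (nᵢ · δxᵢ/xᵢ)².
  (1·δF/F)² = (1×0.0788)² = 0.00621;  (-1·δm/m)² = (-1×0.0112)² = 0.000125
δa/a = √(0.00633) = 0.0796
a = 7.99 m/s^2, so δa = 0.0796 × 7.99 = 0.636 m/s^2.

0.636 m/s^2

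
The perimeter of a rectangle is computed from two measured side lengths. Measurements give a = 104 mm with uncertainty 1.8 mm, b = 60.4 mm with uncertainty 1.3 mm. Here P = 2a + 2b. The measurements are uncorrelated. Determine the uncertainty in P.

4.44 mm

Absolute uncertainties add in quadrature for a linear combination:
  (2·δa)² = 13.0;  (2·δb)² = 6.76
δP = √(19.7) = 4.44 mm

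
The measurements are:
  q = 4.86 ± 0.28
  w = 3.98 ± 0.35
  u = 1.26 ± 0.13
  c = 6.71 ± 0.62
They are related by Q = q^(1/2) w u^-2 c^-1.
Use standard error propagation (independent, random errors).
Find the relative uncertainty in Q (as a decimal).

Products/powers → add relative errors in quadrature, weighted by exponent:
  (½·δq/q)² = (0.5×0.0576)² = 0.000830;  (1·δw/w)² = (1×0.0879)² = 0.00773;  (-2·δu/u)² = (-2×0.103)² = 0.0426;  (-1·δc/c)² = (-1×0.0924)² = 0.00854
δQ/Q = √(0.0597) = 0.244

0.244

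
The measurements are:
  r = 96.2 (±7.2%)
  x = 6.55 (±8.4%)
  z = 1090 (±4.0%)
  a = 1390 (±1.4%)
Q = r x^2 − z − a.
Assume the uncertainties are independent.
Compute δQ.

756

Let p = r·x^2 = 4130. δp/p = √((1·δr/r)² + (2·δx/x)²) = √(0.00518 + 0.0282) = 0.183, so δp = 754.
Q = p − z − a: δQ = √(δp² + δz² + δa²) = √(5.69e+05 + 1900 + 379) = 756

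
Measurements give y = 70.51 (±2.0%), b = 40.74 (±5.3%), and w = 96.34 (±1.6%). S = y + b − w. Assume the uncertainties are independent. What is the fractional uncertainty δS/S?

0.202

For a sum/difference, combine absolute errors in quadrature:
  (δy)² = 1.99;  (δb)² = 4.66;  (δw)² = 2.38
δS = √(9.03) = 3.00
S = 14.91, so δS/S = 3.00/14.91 = 0.202.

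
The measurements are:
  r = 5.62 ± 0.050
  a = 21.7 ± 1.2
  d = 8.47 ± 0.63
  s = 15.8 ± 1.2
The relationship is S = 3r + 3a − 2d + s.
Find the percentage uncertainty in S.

4.95%

Each term contributes (cᵢ δxᵢ)² to (δS)²:
  (3·δr)² = 0.0225;  (3·δa)² = 13.0;  (2·δd)² = 1.59;  (δs)² = 1.44
δS = √(16.0) = 4.00
S = 80.8, so δS/S = 4.00/80.8 = 0.0495.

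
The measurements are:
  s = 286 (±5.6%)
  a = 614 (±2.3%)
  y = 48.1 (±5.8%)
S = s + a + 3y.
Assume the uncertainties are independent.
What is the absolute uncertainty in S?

For a sum/difference, combine absolute errors in quadrature:
  (δs)² = 257;  (δa)² = 199;  (3·δy)² = 70.0
δS = √(526) = 22.9

22.9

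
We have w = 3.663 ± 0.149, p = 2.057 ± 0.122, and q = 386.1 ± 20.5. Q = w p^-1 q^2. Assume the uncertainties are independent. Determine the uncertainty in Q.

Each factor contributes (exponent × relative error)² to (δQ/Q)²:
  (1·δw/w)² = (1×0.0407)² = 0.00165;  (-1·δp/p)² = (-1×0.0593)² = 0.00352;  (2·δq/q)² = (2×0.0531)² = 0.0113
δQ/Q = √(0.0164) = 0.128
Q = 265500, so δQ = 0.128 × 265500 = 34000.

34000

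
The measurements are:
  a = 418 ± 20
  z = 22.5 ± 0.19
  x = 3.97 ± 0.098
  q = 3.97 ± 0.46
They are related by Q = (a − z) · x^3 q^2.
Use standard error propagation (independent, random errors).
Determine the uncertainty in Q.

96900

Let u = a − z = 396. δu = √(δa² + δz²) = √(400 + 0.0361) = 20.0, so δu/u = 0.0506.
Q is then a monomial in u, x, q:
δQ/Q = √((δu/u)² + (3·δx/x)² + (2·δq/q)²) = √(0.00256 + 0.00548 + 0.0537) = 0.248
Q = 3.9e+05, so δQ = 0.248 × 3.9e+05 = 96900.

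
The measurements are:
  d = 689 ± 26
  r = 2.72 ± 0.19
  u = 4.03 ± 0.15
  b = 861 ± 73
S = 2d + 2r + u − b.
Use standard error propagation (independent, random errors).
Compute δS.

89.6

Each term contributes (cᵢ δxᵢ)² to (δS)²:
  (2·δd)² = 2700;  (2·δr)² = 0.144;  (δu)² = 0.0225;  (δb)² = 5330
δS = √(8030) = 89.6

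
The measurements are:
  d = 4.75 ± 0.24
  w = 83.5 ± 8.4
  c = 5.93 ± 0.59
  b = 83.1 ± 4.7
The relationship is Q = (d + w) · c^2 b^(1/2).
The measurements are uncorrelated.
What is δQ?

6290

Let u = d + w = 88.2. δu = √(δd² + δw²) = √(0.0576 + 70.6) = 8.40, so δu/u = 0.0952.
Q is then a monomial in u, c, b:
δQ/Q = √((δu/u)² + (2·δc/c)² + (½·δb/b)²) = √(0.00907 + 0.0396 + 0.000800) = 0.222
Q = 28300, so δQ = 0.222 × 28300 = 6290.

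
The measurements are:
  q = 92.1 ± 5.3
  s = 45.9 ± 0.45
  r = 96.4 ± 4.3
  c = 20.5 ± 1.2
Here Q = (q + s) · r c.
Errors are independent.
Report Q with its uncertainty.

Let u = q + s = 138. δu = √(δq² + δs²) = √(28.1 + 0.203) = 5.32, so δu/u = 0.0385.
Q is then a monomial in u, r, c:
δQ/Q = √((δu/u)² + (1·δr/r)² + (1·δc/c)²) = √(0.00149 + 0.00199 + 0.00343) = 0.0831
Q = 2.73e+05, so δQ = 0.0831 × 2.73e+05 = 22700.

(2.73 ± 0.227) × 10^5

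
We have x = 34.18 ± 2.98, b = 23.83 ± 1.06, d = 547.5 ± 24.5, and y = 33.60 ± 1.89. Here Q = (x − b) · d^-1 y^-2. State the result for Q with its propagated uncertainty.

(1.674 ± 0.550) × 10^-5

Let u = x − b = 10.35. δu = √(δx² + δb²) = √(8.88 + 1.12) = 3.16, so δu/u = 0.306.
Q is then a monomial in u, d, y:
δQ/Q = √((δu/u)² + (-1·δd/d)² + (-2·δy/y)²) = √(0.0934 + 0.00200 + 0.0127) = 0.329
Q = 1.674e-05, so δQ = 0.329 × 1.674e-05 = 5.5e-06.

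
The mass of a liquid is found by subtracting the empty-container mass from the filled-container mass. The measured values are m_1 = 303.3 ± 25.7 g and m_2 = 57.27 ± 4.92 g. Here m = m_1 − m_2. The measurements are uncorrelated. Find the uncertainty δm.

26.2 g

Absolute uncertainties add in quadrature for a linear combination:
  (δm_1)² = 660;  (δm_2)² = 24.2
δm = √(685) = 26.2 g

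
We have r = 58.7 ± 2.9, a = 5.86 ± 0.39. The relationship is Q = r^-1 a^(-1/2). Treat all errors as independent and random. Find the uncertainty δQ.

Products/powers → add relative errors in quadrature, weighted by exponent:
  (-1·δr/r)² = (-1×0.0494)² = 0.00244;  (−½·δa/a)² = (-0.5×0.0666)² = 0.00111
δQ/Q = √(0.00355) = 0.0596
Q = 0.00704, so δQ = 0.0596 × 0.00704 = 0.000419.

0.000419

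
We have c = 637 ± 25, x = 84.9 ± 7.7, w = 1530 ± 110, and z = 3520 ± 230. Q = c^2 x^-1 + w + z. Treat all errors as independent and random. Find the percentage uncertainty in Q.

Let p = c^2·x^-1 = 4780. δp/p = √((2·δc/c)² + (-1·δx/x)²) = √(0.00616 + 0.00823) = 0.120, so δp = 573.
Q = p + w + z: δQ = √(δp² + δw² + δz²) = √(3.29e+05 + 12100 + 52900) = 627
Q = 9830, so δQ/Q = 627/9830 = 0.0638.

6.38%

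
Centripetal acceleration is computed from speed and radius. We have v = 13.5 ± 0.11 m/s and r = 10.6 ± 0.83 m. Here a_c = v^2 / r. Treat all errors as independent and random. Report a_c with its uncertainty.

For a monomial a_c ∝ v^2, r^-1, fractional errors add in quadrature:
  (2·δv/v)² = (2×0.00815)² = 0.000266;  (-1·δr/r)² = (-1×0.0783)² = 0.00613
δa_c/a_c = √(0.00640) = 0.0800
a_c = 17.2 m/s^2, so δa_c = 0.0800 × 17.2 = 1.38 m/s^2.

17.2 ± 1.38 m/s^2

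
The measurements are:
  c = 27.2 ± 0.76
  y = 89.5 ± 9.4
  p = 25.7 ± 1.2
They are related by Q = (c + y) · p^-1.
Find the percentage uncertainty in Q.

9.33%

Let u = c + y = 117. δu = √(δc² + δy²) = √(0.578 + 88.4) = 9.43, so δu/u = 0.0808.
Q is then a monomial in u, p:
δQ/Q = √((δu/u)² + (-1·δp/p)²) = √(0.00653 + 0.00218) = 0.0933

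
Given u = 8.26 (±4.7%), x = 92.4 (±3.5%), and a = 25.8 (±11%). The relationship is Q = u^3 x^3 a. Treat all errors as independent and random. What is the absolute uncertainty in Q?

For a monomial Q ∝ u^3, x^3, a, fractional errors add in quadrature:
  (3·δu/u)² = (3×0.0470)² = 0.0199;  (3·δx/x)² = (3×0.0350)² = 0.0110;  (1·δa/a)² = (1×0.110)² = 0.0121
δQ/Q = √(0.0430) = 0.207
Q = 1.15e+10, so δQ = 0.207 × 1.15e+10 = 2.38e+09.

2.38e+09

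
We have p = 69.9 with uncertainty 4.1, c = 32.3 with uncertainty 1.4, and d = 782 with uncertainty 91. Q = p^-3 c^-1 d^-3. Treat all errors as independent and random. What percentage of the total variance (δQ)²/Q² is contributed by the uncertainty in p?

20.0%

(δQ/Q)² = (-3·δp/p)² + (-1·δc/c)² + (-3·δd/d)²
  p term: (-3×0.0587)² = 0.0310
  c term: (-1×0.0433)² = 0.00188
  d term: (-3×0.116)² = 0.122
Total = 0.155. Share from p = 0.0310/0.155 = 0.200.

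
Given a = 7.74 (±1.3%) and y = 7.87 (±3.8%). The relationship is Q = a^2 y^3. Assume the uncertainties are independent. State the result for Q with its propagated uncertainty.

29200 ± 3410

Relative error in a monomial: (δQ/Q)² = Σ (nᵢ · δxᵢ/xᵢ)².
  (2·δa/a)² = (2×0.0130)² = 0.000676;  (3·δy/y)² = (3×0.0380)² = 0.0130
δQ/Q = √(0.0137) = 0.117
Q = 29200, so δQ = 0.117 × 29200 = 3410.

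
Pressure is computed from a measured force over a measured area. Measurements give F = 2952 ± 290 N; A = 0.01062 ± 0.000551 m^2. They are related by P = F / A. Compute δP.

Since P is a product/quotient, work with relative uncertainties:
  (1·δF/F)² = (1×0.0982)² = 0.00965;  (-1·δA/A)² = (-1×0.0519)² = 0.00269
δP/P = √(0.0123) = 0.111
P = 278000 Pa, so δP = 0.111 × 278000 = 30900 Pa.

30900 Pa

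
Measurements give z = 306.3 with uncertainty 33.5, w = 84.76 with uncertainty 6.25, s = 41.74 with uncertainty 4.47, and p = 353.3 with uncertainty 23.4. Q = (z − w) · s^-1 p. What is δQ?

373

Let u = z − w = 221.5. δu = √(δz² + δw²) = √(1120 + 39.1) = 34.1, so δu/u = 0.154.
Q is then a monomial in u, s, p:
δQ/Q = √((δu/u)² + (-1·δs/s)² + (1·δp/p)²) = √(0.0237 + 0.0115 + 0.00439) = 0.199
Q = 1875, so δQ = 0.199 × 1875 = 373.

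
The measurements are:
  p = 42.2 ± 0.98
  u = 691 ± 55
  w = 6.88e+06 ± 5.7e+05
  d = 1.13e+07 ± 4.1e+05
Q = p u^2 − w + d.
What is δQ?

3.32e+06

Let h = p·u^2 = 2.01e+07. δh/h = √((1·δp/p)² + (2·δu/u)²) = √(0.000539 + 0.0253) = 0.161, so δh = 3.24e+06.
Q = h − w + d: δQ = √(δh² + δw² + δd²) = √(1.05e+13 + 3.25e+11 + 1.68e+11) = 3.32e+06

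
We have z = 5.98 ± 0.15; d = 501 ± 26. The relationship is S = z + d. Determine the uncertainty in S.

26.0

S is a linear combination, so absolute uncertainties add in quadrature:
  (δz)² = 0.0225;  (δd)² = 676
δS = √(676) = 26.0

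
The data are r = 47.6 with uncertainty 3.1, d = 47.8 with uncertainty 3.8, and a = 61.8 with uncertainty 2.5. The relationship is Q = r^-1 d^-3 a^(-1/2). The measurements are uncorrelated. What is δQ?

Since Q is a product/quotient, work with relative uncertainties:
  (-1·δr/r)² = (-1×0.0651)² = 0.00424;  (-3·δd/d)² = (-3×0.0795)² = 0.0569;  (−½·δa/a)² = (-0.5×0.0405)² = 0.000409
δQ/Q = √(0.0615) = 0.248
Q = 2.45e-08, so δQ = 0.248 × 2.45e-08 = 6.07e-09.

6.07e-09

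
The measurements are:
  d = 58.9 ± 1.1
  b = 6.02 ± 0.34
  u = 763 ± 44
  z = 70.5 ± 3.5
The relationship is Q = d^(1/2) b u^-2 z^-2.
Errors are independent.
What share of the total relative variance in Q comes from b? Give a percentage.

(δQ/Q)² = (½·δd/d)² + (1·δb/b)² + (-2·δu/u)² + (-2·δz/z)²
  d term: (0.5×0.0187)² = 8.72e-05
  b term: (1×0.0565)² = 0.00319
  u term: (-2×0.0577)² = 0.0133
  z term: (-2×0.0496)² = 0.00986
Total = 0.0264. Share from b = 0.00319/0.0264 = 0.121.

12.1%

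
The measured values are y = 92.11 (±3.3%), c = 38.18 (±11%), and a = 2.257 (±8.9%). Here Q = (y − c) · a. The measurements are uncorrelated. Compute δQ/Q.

0.131

Let u = y − c = 53.93. δu = √(δy² + δc²) = √(9.24 + 17.6) = 5.18, so δu/u = 0.0961.
Q is then a monomial in u, a:
δQ/Q = √((δu/u)² + (1·δa/a)²) = √(0.00924 + 0.00792) = 0.131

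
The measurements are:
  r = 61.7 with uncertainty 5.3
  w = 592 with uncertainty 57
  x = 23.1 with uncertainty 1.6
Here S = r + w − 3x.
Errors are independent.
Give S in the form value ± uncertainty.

584 ± 57.4

Sums and differences: (δS)² = Σ (cᵢ δxᵢ)².
  (δr)² = 28.1;  (δw)² = 3250;  (3·δx)² = 23.0
δS = √(3300) = 57.4
S = 584.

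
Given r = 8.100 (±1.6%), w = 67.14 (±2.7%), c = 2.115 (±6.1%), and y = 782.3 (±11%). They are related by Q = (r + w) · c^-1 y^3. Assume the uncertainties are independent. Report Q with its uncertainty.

Let u = r + w = 75.24. δu = √(δr² + δw²) = √(0.0168 + 3.29) = 1.82, so δu/u = 0.0242.
Q is then a monomial in u, c, y:
δQ/Q = √((δu/u)² + (-1·δc/c)² + (3·δy/y)²) = √(0.000583 + 0.00372 + 0.109) = 0.336
Q = 1.703e+10, so δQ = 0.336 × 1.703e+10 = 5.73e+09.

(1.703 ± 0.573) × 10^10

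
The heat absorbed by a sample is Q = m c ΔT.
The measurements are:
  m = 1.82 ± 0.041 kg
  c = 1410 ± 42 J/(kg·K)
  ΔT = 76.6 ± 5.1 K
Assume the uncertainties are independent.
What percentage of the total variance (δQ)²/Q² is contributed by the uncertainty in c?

(δQ/Q)² = (1·δm/m)² + (1·δc/c)² + (1·δΔT/ΔT)²
  m term: (1×0.0225)² = 0.000507
  c term: (1×0.0298)² = 0.000887
  ΔT term: (1×0.0666)² = 0.00443
Total = 0.00583. Share from c = 0.000887/0.00583 = 0.152.

15.2%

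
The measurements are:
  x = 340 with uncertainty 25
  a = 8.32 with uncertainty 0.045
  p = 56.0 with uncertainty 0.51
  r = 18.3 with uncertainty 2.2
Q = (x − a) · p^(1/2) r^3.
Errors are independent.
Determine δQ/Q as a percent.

Let u = x − a = 332. δu = √(δx² + δa²) = √(625 + 0.00202) = 25.0, so δu/u = 0.0754.
Q is then a monomial in u, p, r:
δQ/Q = √((δu/u)² + (½·δp/p)² + (3·δr/r)²) = √(0.00568 + 2.07e-05 + 0.130) = 0.368

36.8%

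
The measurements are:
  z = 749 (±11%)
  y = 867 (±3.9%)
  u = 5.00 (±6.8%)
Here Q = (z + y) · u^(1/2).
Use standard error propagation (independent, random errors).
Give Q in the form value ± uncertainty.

3610 ± 234

Let w = z + y = 1620. δw = √(δz² + δy²) = √(6790 + 1140) = 89.1, so δw/w = 0.0551.
Q is then a monomial in w, u:
δQ/Q = √((δw/w)² + (½·δu/u)²) = √(0.00304 + 0.00116) = 0.0648
Q = 3610, so δQ = 0.0648 × 3610 = 234.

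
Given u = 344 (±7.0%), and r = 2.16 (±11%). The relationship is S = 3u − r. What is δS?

72.2

For a sum/difference, combine absolute errors in quadrature:
  (3·δu)² = 5220;  (δr)² = 0.0565
δS = √(5220) = 72.2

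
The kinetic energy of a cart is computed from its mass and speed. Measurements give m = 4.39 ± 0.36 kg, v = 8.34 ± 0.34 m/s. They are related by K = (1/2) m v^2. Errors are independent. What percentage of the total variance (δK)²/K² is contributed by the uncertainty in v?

49.7%

(δK/K)² = (1·δm/m)² + (2·δv/v)²
  m term: (1×0.0820)² = 0.00672
  v term: (2×0.0408)² = 0.00665
Total = 0.0134. Share from v = 0.00665/0.0134 = 0.497.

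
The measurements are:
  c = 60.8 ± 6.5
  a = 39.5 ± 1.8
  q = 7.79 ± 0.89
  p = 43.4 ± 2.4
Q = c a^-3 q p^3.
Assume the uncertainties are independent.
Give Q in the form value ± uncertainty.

628 ± 167

Relative error in a monomial: (δQ/Q)² = Σ (nᵢ · δxᵢ/xᵢ)².
  (1·δc/c)² = (1×0.107)² = 0.0114;  (-3·δa/a)² = (-3×0.0456)² = 0.0187;  (1·δq/q)² = (1×0.114)² = 0.0131;  (3·δp/p)² = (3×0.0553)² = 0.0275
δQ/Q = √(0.0707) = 0.266
Q = 628, so δQ = 0.266 × 628 = 167.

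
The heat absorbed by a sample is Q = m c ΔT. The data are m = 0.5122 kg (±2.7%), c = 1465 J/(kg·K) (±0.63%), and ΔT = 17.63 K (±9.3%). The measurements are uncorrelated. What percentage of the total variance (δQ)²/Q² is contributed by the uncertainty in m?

7.74%

(δQ/Q)² = (1·δm/m)² + (1·δc/c)² + (1·δΔT/ΔT)²
  m term: (1×0.0270)² = 0.000729
  c term: (1×0.00630)² = 3.97e-05
  ΔT term: (1×0.0930)² = 0.00865
Total = 0.00942. Share from m = 0.000729/0.00942 = 0.0774.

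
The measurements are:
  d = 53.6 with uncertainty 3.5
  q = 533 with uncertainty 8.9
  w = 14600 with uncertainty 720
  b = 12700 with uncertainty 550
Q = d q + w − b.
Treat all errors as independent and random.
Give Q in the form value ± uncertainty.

30500 ± 2130

Let p = d·q = 28600. δp/p = √((1·δd/d)² + (1·δq/q)²) = √(0.00426 + 0.000279) = 0.0674, so δp = 1930.
Q = p + w − b: δQ = √(δp² + δw² + δb²) = √(3.71e+06 + 5.18e+05 + 3.02e+05) = 2130
Q = 30500.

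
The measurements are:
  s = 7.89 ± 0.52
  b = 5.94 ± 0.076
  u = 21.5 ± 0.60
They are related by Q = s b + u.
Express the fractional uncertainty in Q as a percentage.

4.69%

Let p = s·b = 46.9. δp/p = √((1·δs/s)² + (1·δb/b)²) = √(0.00434 + 0.000164) = 0.0671, so δp = 3.15.
Q = p + u: δQ = √(δp² + δu²) = √(9.90 + 0.360) = 3.20
Q = 68.4, so δQ/Q = 3.20/68.4 = 0.0469.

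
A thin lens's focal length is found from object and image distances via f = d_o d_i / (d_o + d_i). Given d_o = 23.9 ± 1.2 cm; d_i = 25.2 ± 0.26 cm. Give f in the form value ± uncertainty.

∂f/∂d_o = (d_i/(d_o+d_i))² = 0.263;  ∂f/∂d_i = (d_o/(d_o+d_i))² = 0.237
δf = √((∂f/∂d_o · δd_o)² + (∂f/∂d_i · δd_i)²) = √(0.0999 + 0.00380) = 0.322 cm
f = 12.3 cm.

12.3 ± 0.322 cm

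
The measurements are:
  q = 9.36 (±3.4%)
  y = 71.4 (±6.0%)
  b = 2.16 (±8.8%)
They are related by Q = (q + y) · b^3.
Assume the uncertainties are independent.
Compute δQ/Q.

Let u = q + y = 80.8. δu = √(δq² + δy²) = √(0.101 + 18.4) = 4.30, so δu/u = 0.0532.
Q is then a monomial in u, b:
δQ/Q = √((δu/u)² + (3·δb/b)²) = √(0.00283 + 0.0697) = 0.269

0.269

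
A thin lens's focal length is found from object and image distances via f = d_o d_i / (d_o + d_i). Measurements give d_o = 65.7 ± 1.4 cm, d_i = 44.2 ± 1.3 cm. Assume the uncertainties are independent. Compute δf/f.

∂f/∂d_o = (d_i/(d_o+d_i))² = 0.162;  ∂f/∂d_i = (d_o/(d_o+d_i))² = 0.357
δf = √((∂f/∂d_o · δd_o)² + (∂f/∂d_i · δd_i)²) = √(0.0513 + 0.216) = 0.517 cm
f = 26.4 cm, so δf/f = 0.517/26.4 = 0.0196.

0.0196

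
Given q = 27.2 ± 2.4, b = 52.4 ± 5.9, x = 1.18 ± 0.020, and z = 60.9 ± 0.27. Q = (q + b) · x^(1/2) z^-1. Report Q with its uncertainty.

Let u = q + b = 79.6. δu = √(δq² + δb²) = √(5.76 + 34.8) = 6.37, so δu/u = 0.0800.
Q is then a monomial in u, x, z:
δQ/Q = √((δu/u)² + (½·δx/x)² + (-1·δz/z)²) = √(0.00640 + 7.18e-05 + 1.97e-05) = 0.0806
Q = 1.42, so δQ = 0.0806 × 1.42 = 0.114.

1.42 ± 0.114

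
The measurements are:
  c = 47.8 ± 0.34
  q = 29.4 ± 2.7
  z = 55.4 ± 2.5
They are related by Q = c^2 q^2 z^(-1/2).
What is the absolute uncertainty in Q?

49200

Since Q is a product/quotient, work with relative uncertainties:
  (2·δc/c)² = (2×0.00711)² = 0.000202;  (2·δq/q)² = (2×0.0918)² = 0.0337;  (−½·δz/z)² = (-0.5×0.0451)² = 0.000509
δQ/Q = √(0.0344) = 0.186
Q = 2.65e+05, so δQ = 0.186 × 2.65e+05 = 49200.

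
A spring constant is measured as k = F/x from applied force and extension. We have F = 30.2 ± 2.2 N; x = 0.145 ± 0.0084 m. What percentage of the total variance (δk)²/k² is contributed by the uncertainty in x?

38.7%

(δk/k)² = (1·δF/F)² + (-1·δx/x)²
  F term: (1×0.0728)² = 0.00531
  x term: (-1×0.0579)² = 0.00336
Total = 0.00866. Share from x = 0.00336/0.00866 = 0.387.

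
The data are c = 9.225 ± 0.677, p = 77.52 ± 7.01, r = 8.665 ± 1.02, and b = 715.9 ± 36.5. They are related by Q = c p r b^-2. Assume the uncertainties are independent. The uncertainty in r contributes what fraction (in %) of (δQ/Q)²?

(δQ/Q)² = (1·δc/c)² + (1·δp/p)² + (1·δr/r)² + (-2·δb/b)²
  c term: (1×0.0734)² = 0.00539
  p term: (1×0.0904)² = 0.00818
  r term: (1×0.118)² = 0.0139
  b term: (-2×0.0510)² = 0.0104
Total = 0.0378. Share from r = 0.0139/0.0378 = 0.366.

36.6%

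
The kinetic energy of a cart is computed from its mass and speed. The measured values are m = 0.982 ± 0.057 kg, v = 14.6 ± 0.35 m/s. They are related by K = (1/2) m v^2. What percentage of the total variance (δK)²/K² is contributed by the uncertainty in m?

(δK/K)² = (1·δm/m)² + (2·δv/v)²
  m term: (1×0.0580)² = 0.00337
  v term: (2×0.0240)² = 0.00230
Total = 0.00567. Share from m = 0.00337/0.00567 = 0.594.

59.4%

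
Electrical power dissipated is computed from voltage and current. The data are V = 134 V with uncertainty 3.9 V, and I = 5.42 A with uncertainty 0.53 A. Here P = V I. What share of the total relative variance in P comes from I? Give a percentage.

(δP/P)² = (1·δV/V)² + (1·δI/I)²
  V term: (1×0.0291)² = 0.000847
  I term: (1×0.0978)² = 0.00956
Total = 0.0104. Share from I = 0.00956/0.0104 = 0.919.

91.9%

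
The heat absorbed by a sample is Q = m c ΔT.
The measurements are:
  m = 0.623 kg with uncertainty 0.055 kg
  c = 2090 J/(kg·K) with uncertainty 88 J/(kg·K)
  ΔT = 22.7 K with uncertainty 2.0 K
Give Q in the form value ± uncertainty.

29600 ± 3890 J

Relative error in a monomial: (δQ/Q)² = Σ (nᵢ · δxᵢ/xᵢ)².
  (1·δm/m)² = (1×0.0883)² = 0.00779;  (1·δc/c)² = (1×0.0421)² = 0.00177;  (1·δΔT/ΔT)² = (1×0.0881)² = 0.00776
δQ/Q = √(0.0173) = 0.132
Q = 29600 J, so δQ = 0.132 × 29600 = 3890 J.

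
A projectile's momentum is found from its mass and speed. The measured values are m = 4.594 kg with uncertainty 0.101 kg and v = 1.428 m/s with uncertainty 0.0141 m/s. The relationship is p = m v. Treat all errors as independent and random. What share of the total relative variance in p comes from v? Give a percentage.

16.8%

(δp/p)² = (1·δm/m)² + (1·δv/v)²
  m term: (1×0.0220)² = 0.000483
  v term: (1×0.00987)² = 9.75e-05
Total = 0.000581. Share from v = 9.75e-05/0.000581 = 0.168.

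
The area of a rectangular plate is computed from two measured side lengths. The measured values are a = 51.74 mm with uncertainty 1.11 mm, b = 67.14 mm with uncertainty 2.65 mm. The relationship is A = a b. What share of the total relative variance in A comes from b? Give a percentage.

(δA/A)² = (1·δa/a)² + (1·δb/b)²
  a term: (1×0.0215)² = 0.000460
  b term: (1×0.0395)² = 0.00156
Total = 0.00202. Share from b = 0.00156/0.00202 = 0.772.

77.2%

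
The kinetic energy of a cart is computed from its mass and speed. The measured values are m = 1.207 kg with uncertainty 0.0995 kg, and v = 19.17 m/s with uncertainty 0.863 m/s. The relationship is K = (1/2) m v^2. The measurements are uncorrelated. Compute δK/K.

Each factor contributes (exponent × relative error)² to (δK/K)²:
  (1·δm/m)² = (1×0.0824)² = 0.00680;  (2·δv/v)² = (2×0.0450)² = 0.00811
δK/K = √(0.0149) = 0.122

0.122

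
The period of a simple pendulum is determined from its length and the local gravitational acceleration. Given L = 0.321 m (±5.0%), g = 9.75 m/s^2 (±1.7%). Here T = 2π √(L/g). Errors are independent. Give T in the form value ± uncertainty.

For a monomial T ∝ L^(1/2), g^(-1/2), fractional errors add in quadrature:
  (½·δL/L)² = (0.5×0.0500)² = 0.000625;  (−½·δg/g)² = (-0.5×0.0170)² = 7.23e-05
δT/T = √(0.000697) = 0.0264
T = 1.14 s, so δT = 0.0264 × 1.14 = 0.0301 s.

1.14 ± 0.0301 s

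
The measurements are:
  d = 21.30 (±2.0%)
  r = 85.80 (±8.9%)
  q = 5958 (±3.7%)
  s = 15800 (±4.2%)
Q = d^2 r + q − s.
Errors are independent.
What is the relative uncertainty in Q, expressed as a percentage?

Let p = d^2·r = 38930. δp/p = √((2·δd/d)² + (1·δr/r)²) = √(0.00160 + 0.00792) = 0.0976, so δp = 3800.
Q = p + q − s: δQ = √(δp² + δq² + δs²) = √(1.44e+07 + 48600 + 4.4e+05) = 3860
Q = 29080, so δQ/Q = 3860/29080 = 0.133.

13.3%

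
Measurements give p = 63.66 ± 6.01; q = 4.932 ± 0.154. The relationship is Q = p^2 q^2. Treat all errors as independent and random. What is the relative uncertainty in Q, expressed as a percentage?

Each factor contributes (exponent × relative error)² to (δQ/Q)²:
  (2·δp/p)² = (2×0.0944)² = 0.0357;  (2·δq/q)² = (2×0.0312)² = 0.00390
δQ/Q = √(0.0396) = 0.199

19.9%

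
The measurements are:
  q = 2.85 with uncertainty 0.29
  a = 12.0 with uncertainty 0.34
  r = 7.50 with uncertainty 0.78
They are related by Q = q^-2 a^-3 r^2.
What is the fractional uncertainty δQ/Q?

0.303

For a monomial Q ∝ q^-2, a^-3, r^2, fractional errors add in quadrature:
  (-2·δq/q)² = (-2×0.102)² = 0.0414;  (-3·δa/a)² = (-3×0.0283)² = 0.00723;  (2·δr/r)² = (2×0.104)² = 0.0433
δQ/Q = √(0.0919) = 0.303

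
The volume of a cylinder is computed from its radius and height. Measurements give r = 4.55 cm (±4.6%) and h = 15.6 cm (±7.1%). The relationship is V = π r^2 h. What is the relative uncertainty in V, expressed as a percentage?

11.6%

Each factor contributes (exponent × relative error)² to (δV/V)²:
  (2·δr/r)² = (2×0.0460)² = 0.00846;  (1·δh/h)² = (1×0.0710)² = 0.00504
δV/V = √(0.0135) = 0.116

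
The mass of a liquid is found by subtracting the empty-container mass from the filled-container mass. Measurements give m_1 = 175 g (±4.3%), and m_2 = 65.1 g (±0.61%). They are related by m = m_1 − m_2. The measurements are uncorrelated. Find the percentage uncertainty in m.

6.86%

Each term contributes (cᵢ δxᵢ)² to (δm)²:
  (δm_1)² = 56.6;  (δm_2)² = 0.158
δm = √(56.8) = 7.54 g
m = 110 g, so δm/m = 7.54/110 = 0.0686.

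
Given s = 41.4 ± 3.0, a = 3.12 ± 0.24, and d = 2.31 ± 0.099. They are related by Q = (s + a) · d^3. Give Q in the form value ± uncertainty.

549 ± 79.7

Let u = s + a = 44.5. δu = √(δs² + δa²) = √(9.00 + 0.0576) = 3.01, so δu/u = 0.0676.
Q is then a monomial in u, d:
δQ/Q = √((δu/u)² + (3·δd/d)²) = √(0.00457 + 0.0165) = 0.145
Q = 549, so δQ = 0.145 × 549 = 79.7.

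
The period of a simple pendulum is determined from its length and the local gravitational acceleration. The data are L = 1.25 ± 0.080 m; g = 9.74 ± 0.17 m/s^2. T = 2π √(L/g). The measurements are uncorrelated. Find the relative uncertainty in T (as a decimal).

Each factor contributes (exponent × relative error)² to (δT/T)²:
  (½·δL/L)² = (0.5×0.0640)² = 0.00102;  (−½·δg/g)² = (-0.5×0.0175)² = 7.62e-05
δT/T = √(0.00110) = 0.0332

0.0332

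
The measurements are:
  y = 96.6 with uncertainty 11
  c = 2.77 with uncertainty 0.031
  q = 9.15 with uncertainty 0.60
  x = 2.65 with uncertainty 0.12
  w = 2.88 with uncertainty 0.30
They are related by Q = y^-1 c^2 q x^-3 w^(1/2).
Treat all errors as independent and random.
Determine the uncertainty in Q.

Each factor contributes (exponent × relative error)² to (δQ/Q)²:
  (-1·δy/y)² = (-1×0.114)² = 0.0130;  (2·δc/c)² = (2×0.0112)² = 0.000501;  (1·δq/q)² = (1×0.0656)² = 0.00430;  (-3·δx/x)² = (-3×0.0453)² = 0.0185;  (½·δw/w)² = (0.5×0.104)² = 0.00271
δQ/Q = √(0.0389) = 0.197
Q = 0.0663, so δQ = 0.197 × 0.0663 = 0.0131.

0.0131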